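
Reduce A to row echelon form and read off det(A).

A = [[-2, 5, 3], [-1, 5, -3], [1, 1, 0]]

det(A) = -39

Forward elimination:
R2 <- R2 - (1/2)*R1:  [    0   5/2  -9/2 ]
R3 <- R3 - (-1/2)*R1:  [   0  7/2  3/2 ]
R3 <- R3 - (7/5)*R2:  [    0     0  39/5 ]
Upper-triangular form:
[ -2    5     3 ]
[  0  5/2  -9/2 ]
[  0    0  39/5 ]
det(A) = (-1)^0 * (-2) * (5/2) * (39/5) = -39  (0 row swaps -> sign +1)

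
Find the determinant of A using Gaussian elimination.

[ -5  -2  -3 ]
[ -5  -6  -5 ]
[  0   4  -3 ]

det(A) = -100

Forward elimination:
R2 <- R2 - (1)*R1:  [  0  -4  -2 ]
R3 <- R3 - (-1)*R2:  [  0   0  -5 ]
Upper-triangular form:
[ -5  -2  -3 ]
[  0  -4  -2 ]
[  0   0  -5 ]
det(A) = (-1)^0 * (-5) * (-4) * (-5) = -100  (0 row swaps -> sign +1)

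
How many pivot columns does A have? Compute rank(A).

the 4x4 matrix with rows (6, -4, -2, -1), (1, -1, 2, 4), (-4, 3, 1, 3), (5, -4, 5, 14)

Row reduction:
R2 <- R2 - (1/6)*R1:  [    0  -1/3   7/3  25/6 ]
R3 <- R3 - (-2/3)*R1:  [    0   1/3  -1/3   7/3 ]
R4 <- R4 - (5/6)*R1:  [    0  -2/3  20/3  89/6 ]
R3 <- R3 - (-1)*R2:  [    0     0     2  13/2 ]
R4 <- R4 - (2)*R2:  [    0     0     2  13/2 ]
R4 <- R4 - (1)*R3:  [ 0  0  0  0 ]
Row echelon form:
[ 6    -4   -2    -1 ]
[ 0  -1/3  7/3  25/6 ]
[ 0     0    2  13/2 ]
[ 0     0    0     0 ]
Nonzero rows / pivot columns: 3

rank(A) = 3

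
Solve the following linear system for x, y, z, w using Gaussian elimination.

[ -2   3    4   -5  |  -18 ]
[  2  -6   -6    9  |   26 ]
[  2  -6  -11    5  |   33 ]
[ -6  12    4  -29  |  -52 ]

Forward elimination on [A|b]:
R2 <- R2 - (-1)*R1:  [  0  -3  -2   4   8 ]
R3 <- R3 - (-1)*R1:  [  0  -3  -7   0  15 ]
R4 <- R4 - (3)*R1:  [   0    3   -8  -14    2 ]
R3 <- R3 - (1)*R2:  [  0   0  -5  -4   7 ]
R4 <- R4 - (-1)*R2:  [   0    0  -10  -10   10 ]
R4 <- R4 - (2)*R3:  [  0   0   0  -2  -4 ]
Row echelon form:
[ -2   3   4  -5  |  -18 ]
[  0  -3  -2   4  |    8 ]
[  0   0  -5  -4  |    7 ]
[  0   0   0  -2  |   -4 ]
Back-substitution:
w = (-4) / -2 = 2
z = (7 - (-4)*(2)) / -5 = -3
y = (8 - (-2)*(-3) - (4)*(2)) / -3 = 2
x = (-18 - (3)*(2) - (4)*(-3) - (-5)*(2)) / -2 = 1

(1, 2, -3, 2)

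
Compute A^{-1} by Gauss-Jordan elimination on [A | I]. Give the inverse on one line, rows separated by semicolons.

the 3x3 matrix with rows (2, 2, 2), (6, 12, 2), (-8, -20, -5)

Gauss-Jordan on [A | I]:
R1 <- (1/2)*R1:  [   1    1    1  |  1/2    0    0 ]
R2 <- R2 - (6)*R1:  [  0   6  -4  |  -3   1   0 ]
R3 <- R3 - (-8)*R1:  [   0  -12    3  |    4    0    1 ]
R2 <- (1/6)*R2:  [    0     1  -2/3  |  -1/2   1/6     0 ]
R1 <- R1 - (1)*R2:  [    1     0   5/3  |     1  -1/6     0 ]
R3 <- R3 - (-12)*R2:  [  0   0  -5  |  -2   2   1 ]
R3 <- (1/-5)*R3:  [    0     0     1  |   2/5  -2/5  -1/5 ]
R1 <- R1 - (5/3)*R3:  [   1    0    0  |  1/3  1/2  1/3 ]
R2 <- R2 - (-2/3)*R3:  [     0      1      0  |  -7/30  -1/10  -2/15 ]
Right block of [I | A^{-1}] is the inverse:
[   1/3    1/2    1/3 ]
[ -7/30  -1/10  -2/15 ]
[   2/5   -2/5   -1/5 ]

inverse = [1/3 1/2 1/3; -7/30 -1/10 -2/15; 2/5 -2/5 -1/5]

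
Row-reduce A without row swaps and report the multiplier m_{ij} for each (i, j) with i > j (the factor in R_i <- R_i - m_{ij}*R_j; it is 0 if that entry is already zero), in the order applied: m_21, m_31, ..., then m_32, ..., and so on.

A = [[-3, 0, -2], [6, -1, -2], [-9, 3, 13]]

Forward elimination:
R2 <- R2 - (-2)*R1:  [  0  -1  -6 ]
R3 <- R3 - (3)*R1:  [  0   3  19 ]
R3 <- R3 - (-3)*R2:  [ 0  0  1 ]
Multipliers (in order of application): m_{21} = -2, m_{31} = 3, m_{32} = -3

multipliers: -2, 3, -3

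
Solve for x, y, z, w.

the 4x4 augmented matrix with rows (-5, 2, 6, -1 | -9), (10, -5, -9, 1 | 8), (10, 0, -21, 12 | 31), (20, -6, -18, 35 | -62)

(-5, -3, -5, -2)

Forward elimination on [A|b]:
R2 <- R2 - (-2)*R1:  [   0   -1    3   -1  -10 ]
R3 <- R3 - (-2)*R1:  [  0   4  -9  10  13 ]
R4 <- R4 - (-4)*R1:  [   0    2    6   31  -98 ]
R3 <- R3 - (-4)*R2:  [   0    0    3    6  -27 ]
R4 <- R4 - (-2)*R2:  [    0     0    12    29  -118 ]
R4 <- R4 - (4)*R3:  [   0    0    0    5  -10 ]
Row echelon form:
[ -5   2  6  -1  |   -9 ]
[  0  -1  3  -1  |  -10 ]
[  0   0  3   6  |  -27 ]
[  0   0  0   5  |  -10 ]
Back-substitution:
w = (-10) / 5 = -2
z = (-27 - (6)*(-2)) / 3 = -5
y = (-10 - (3)*(-5) - (-1)*(-2)) / -1 = -3
x = (-9 - (2)*(-3) - (6)*(-5) - (-1)*(-2)) / -5 = -5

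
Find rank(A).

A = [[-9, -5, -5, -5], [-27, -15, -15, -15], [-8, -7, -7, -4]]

Row reduction:
R2 <- R2 - (3)*R1:  [ 0  0  0  0 ]
R3 <- R3 - (8/9)*R1:  [     0  -23/9  -23/9    4/9 ]
R2 <-> R3   (pivot in column 2 was zero)
[ -9     -5     -5   -5 ]
[  0  -23/9  -23/9  4/9 ]
[  0      0      0    0 ]
Row echelon form:
[ -9     -5     -5   -5 ]
[  0  -23/9  -23/9  4/9 ]
[  0      0      0    0 ]
Nonzero rows / pivot columns: 2

rank(A) = 2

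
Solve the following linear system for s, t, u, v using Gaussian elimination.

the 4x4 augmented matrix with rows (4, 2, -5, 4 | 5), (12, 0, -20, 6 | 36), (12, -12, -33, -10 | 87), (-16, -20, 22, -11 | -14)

Forward elimination on [A|b]:
R2 <- R2 - (3)*R1:  [  0  -6  -5  -6  21 ]
R3 <- R3 - (3)*R1:  [   0  -18  -18  -22   72 ]
R4 <- R4 - (-4)*R1:  [   0  -12    2    5    6 ]
R3 <- R3 - (3)*R2:  [  0   0  -3  -4   9 ]
R4 <- R4 - (2)*R2:  [   0    0   12   17  -36 ]
R4 <- R4 - (-4)*R3:  [ 0  0  0  1  0 ]
Row echelon form:
[ 4   2  -5   4  |   5 ]
[ 0  -6  -5  -6  |  21 ]
[ 0   0  -3  -4  |   9 ]
[ 0   0   0   1  |   0 ]
Back-substitution:
v = (0) / 1 = 0
u = (9 - (-4)*(0)) / -3 = -3
t = (21 - (-5)*(-3) - (-6)*(0)) / -6 = -1
s = (5 - (2)*(-1) - (-5)*(-3) - (4)*(0)) / 4 = -2

(-2, -1, -3, 0)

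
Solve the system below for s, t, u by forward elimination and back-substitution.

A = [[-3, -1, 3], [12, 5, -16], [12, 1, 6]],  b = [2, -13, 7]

(1, -5, 0)

Forward elimination on [A|b]:
R2 <- R2 - (-4)*R1:  [  0   1  -4  -5 ]
R3 <- R3 - (-4)*R1:  [  0  -3  18  15 ]
R3 <- R3 - (-3)*R2:  [ 0  0  6  0 ]
Row echelon form:
[ -3  -1   3  |   2 ]
[  0   1  -4  |  -5 ]
[  0   0   6  |   0 ]
Back-substitution:
u = (0) / 6 = 0
t = (-5 - (-4)*(0)) / 1 = -5
s = (2 - (-1)*(-5) - (3)*(0)) / -3 = 1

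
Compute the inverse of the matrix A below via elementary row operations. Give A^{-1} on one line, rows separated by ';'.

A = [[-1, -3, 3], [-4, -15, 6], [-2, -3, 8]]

inverse = [17/2 -5/4 -9/4; -5/3 1/6 1/2; 3/2 -1/4 -1/4]

Gauss-Jordan on [A | I]:
R1 <- (1/-1)*R1:  [  1   3  -3  |  -1   0   0 ]
R2 <- R2 - (-4)*R1:  [  0  -3  -6  |  -4   1   0 ]
R3 <- R3 - (-2)*R1:  [  0   3   2  |  -2   0   1 ]
R2 <- (1/-3)*R2:  [    0     1     2  |   4/3  -1/3     0 ]
R1 <- R1 - (3)*R2:  [  1   0  -9  |  -5   1   0 ]
R3 <- R3 - (3)*R2:  [  0   0  -4  |  -6   1   1 ]
R3 <- (1/-4)*R3:  [    0     0     1  |   3/2  -1/4  -1/4 ]
R1 <- R1 - (-9)*R3:  [    1     0     0  |  17/2  -5/4  -9/4 ]
R2 <- R2 - (2)*R3:  [    0     1     0  |  -5/3   1/6   1/2 ]
Right block of [I | A^{-1}] is the inverse:
[ 17/2  -5/4  -9/4 ]
[ -5/3   1/6   1/2 ]
[  3/2  -1/4  -1/4 ]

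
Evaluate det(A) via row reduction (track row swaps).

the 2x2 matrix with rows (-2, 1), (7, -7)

Forward elimination:
R2 <- R2 - (-7/2)*R1:  [    0  -7/2 ]
Upper-triangular form:
[ -2     1 ]
[  0  -7/2 ]
det(A) = (-1)^0 * (-2) * (-7/2) = 7  (0 row swaps -> sign +1)

det(A) = 7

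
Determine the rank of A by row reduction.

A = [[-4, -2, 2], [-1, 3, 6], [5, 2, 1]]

Row reduction:
R2 <- R2 - (1/4)*R1:  [    0   7/2  11/2 ]
R3 <- R3 - (-5/4)*R1:  [    0  -1/2   7/2 ]
R3 <- R3 - (-1/7)*R2:  [    0     0  30/7 ]
Row echelon form:
[ -4   -2     2 ]
[  0  7/2  11/2 ]
[  0    0  30/7 ]
Nonzero rows / pivot columns: 3

rank(A) = 3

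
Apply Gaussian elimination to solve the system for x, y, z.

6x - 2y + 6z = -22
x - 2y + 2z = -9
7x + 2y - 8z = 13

(-1, 2, -2)

Forward elimination on [A|b]:
R2 <- R2 - (1/6)*R1:  [     0   -5/3      1  -16/3 ]
R3 <- R3 - (7/6)*R1:  [     0   13/3    -15  116/3 ]
R3 <- R3 - (-13/5)*R2:  [     0      0  -62/5  124/5 ]
Row echelon form:
[ 6    -2      6  |    -22 ]
[ 0  -5/3      1  |  -16/3 ]
[ 0     0  -62/5  |  124/5 ]
Back-substitution:
z = (124/5) / (-62/5) = -2
y = (-16/3 - (1)*(-2)) / (-5/3) = 2
x = (-22 - (-2)*(2) - (6)*(-2)) / 6 = -1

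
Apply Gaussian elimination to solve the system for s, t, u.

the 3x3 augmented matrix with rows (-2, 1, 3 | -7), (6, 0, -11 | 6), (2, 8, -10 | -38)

(1, -5, 0)

Forward elimination on [A|b]:
R2 <- R2 - (-3)*R1:  [   0    3   -2  -15 ]
R3 <- R3 - (-1)*R1:  [   0    9   -7  -45 ]
R3 <- R3 - (3)*R2:  [  0   0  -1   0 ]
Row echelon form:
[ -2  1   3  |   -7 ]
[  0  3  -2  |  -15 ]
[  0  0  -1  |    0 ]
Back-substitution:
u = (0) / -1 = 0
t = (-15 - (-2)*(0)) / 3 = -5
s = (-7 - (1)*(-5) - (3)*(0)) / -2 = 1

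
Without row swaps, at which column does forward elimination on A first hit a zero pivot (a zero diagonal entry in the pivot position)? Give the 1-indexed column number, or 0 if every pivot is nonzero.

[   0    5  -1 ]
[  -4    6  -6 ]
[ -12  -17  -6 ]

Naive forward elimination:
Pivot entry (1,1) is zero but row 2 has -4 in column 1 -> naive elimination stops; a row interchange (e.g. R1 <-> R2) would be required here.

first zero-pivot column = 1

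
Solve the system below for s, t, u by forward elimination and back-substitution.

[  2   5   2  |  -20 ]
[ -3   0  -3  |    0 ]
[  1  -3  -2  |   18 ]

(2, -4, -2)

Forward elimination on [A|b]:
R2 <- R2 - (-3/2)*R1:  [    0  15/2     0   -30 ]
R3 <- R3 - (1/2)*R1:  [     0  -11/2     -3     28 ]
R3 <- R3 - (-11/15)*R2:  [  0   0  -3   6 ]
Row echelon form:
[ 2     5   2  |  -20 ]
[ 0  15/2   0  |  -30 ]
[ 0     0  -3  |    6 ]
Back-substitution:
u = (6) / -3 = -2
t = (-30) / (15/2) = -4
s = (-20 - (5)*(-4) - (2)*(-2)) / 2 = 2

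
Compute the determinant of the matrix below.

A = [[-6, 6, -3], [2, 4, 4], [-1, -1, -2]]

det(A) = 18

Forward elimination:
R2 <- R2 - (-1/3)*R1:  [ 0  6  3 ]
R3 <- R3 - (1/6)*R1:  [    0    -2  -3/2 ]
R3 <- R3 - (-1/3)*R2:  [    0     0  -1/2 ]
Upper-triangular form:
[ -6  6    -3 ]
[  0  6     3 ]
[  0  0  -1/2 ]
det(A) = (-1)^0 * (-6) * (6) * (-1/2) = 18  (0 row swaps -> sign +1)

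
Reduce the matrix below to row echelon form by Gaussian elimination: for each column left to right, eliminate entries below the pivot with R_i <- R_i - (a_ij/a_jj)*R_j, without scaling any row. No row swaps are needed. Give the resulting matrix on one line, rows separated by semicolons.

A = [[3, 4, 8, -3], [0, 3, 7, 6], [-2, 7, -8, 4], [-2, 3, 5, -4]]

REF = [3 4 8 -3; 0 3 7 6; 0 0 -227/9 -52/3; 0 0 0 -3484/227]

Forward elimination:
R3 <- R3 - (-2/3)*R1:  [    0  29/3  -8/3     2 ]
R4 <- R4 - (-2/3)*R1:  [    0  17/3  31/3    -6 ]
R3 <- R3 - (29/9)*R2:  [      0       0  -227/9   -52/3 ]
R4 <- R4 - (17/9)*R2:  [     0      0  -26/9  -52/3 ]
R4 <- R4 - (26/227)*R3:  [         0          0          0  -3484/227 ]
Row echelon form:
[ 3  4       8         -3 ]
[ 0  3       7          6 ]
[ 0  0  -227/9      -52/3 ]
[ 0  0       0  -3484/227 ]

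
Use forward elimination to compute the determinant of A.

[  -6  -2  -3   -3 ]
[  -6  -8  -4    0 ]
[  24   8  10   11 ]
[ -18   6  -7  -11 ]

det(A) = -288

Forward elimination:
R2 <- R2 - (1)*R1:  [  0  -6  -1   3 ]
R3 <- R3 - (-4)*R1:  [  0   0  -2  -1 ]
R4 <- R4 - (3)*R1:  [  0  12   2  -2 ]
R4 <- R4 - (-2)*R2:  [ 0  0  0  4 ]
Upper-triangular form:
[ -6  -2  -3  -3 ]
[  0  -6  -1   3 ]
[  0   0  -2  -1 ]
[  0   0   0   4 ]
det(A) = (-1)^0 * (-6) * (-6) * (-2) * (4) = -288  (0 row swaps -> sign +1)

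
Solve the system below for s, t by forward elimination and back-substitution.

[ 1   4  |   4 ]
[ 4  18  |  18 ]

(0, 1)

Forward elimination on [A|b]:
R2 <- R2 - (4)*R1:  [ 0  2  2 ]
Row echelon form:
[ 1  4  |  4 ]
[ 0  2  |  2 ]
Back-substitution:
t = (2) / 2 = 1
s = (4 - (4)*(1)) / 1 = 0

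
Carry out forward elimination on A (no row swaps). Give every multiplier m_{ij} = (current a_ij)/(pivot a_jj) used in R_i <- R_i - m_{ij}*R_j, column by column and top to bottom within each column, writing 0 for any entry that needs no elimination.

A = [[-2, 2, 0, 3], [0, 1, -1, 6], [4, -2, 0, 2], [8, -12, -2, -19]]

multipliers: 0, -2, -4, 2, -4, -3

Forward elimination:
R2: entry in column 1 is already 0 -> m_{21} = 0 (no row operation needed)
R3 <- R3 - (-2)*R1:  [ 0  2  0  8 ]
R4 <- R4 - (-4)*R1:  [  0  -4  -2  -7 ]
R3 <- R3 - (2)*R2:  [  0   0   2  -4 ]
R4 <- R4 - (-4)*R2:  [  0   0  -6  17 ]
R4 <- R4 - (-3)*R3:  [ 0  0  0  5 ]
Multipliers (in order of application): m_{21} = 0, m_{31} = -2, m_{41} = -4, m_{32} = 2, m_{42} = -4, m_{43} = -3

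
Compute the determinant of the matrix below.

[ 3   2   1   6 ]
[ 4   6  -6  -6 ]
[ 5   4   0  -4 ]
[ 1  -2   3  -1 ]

det(A) = -330

Forward elimination:
R2 <- R2 - (4/3)*R1:  [     0   10/3  -22/3    -14 ]
R3 <- R3 - (5/3)*R1:  [    0   2/3  -5/3   -14 ]
R4 <- R4 - (1/3)*R1:  [    0  -8/3   8/3    -3 ]
R3 <- R3 - (1/5)*R2:  [     0      0   -1/5  -56/5 ]
R4 <- R4 - (-4/5)*R2:  [     0      0  -16/5  -71/5 ]
R4 <- R4 - (16)*R3:  [   0    0    0  165 ]
Upper-triangular form:
[ 3     2      1      6 ]
[ 0  10/3  -22/3    -14 ]
[ 0     0   -1/5  -56/5 ]
[ 0     0      0    165 ]
det(A) = (-1)^0 * (3) * (10/3) * (-1/5) * (165) = -330  (0 row swaps -> sign +1)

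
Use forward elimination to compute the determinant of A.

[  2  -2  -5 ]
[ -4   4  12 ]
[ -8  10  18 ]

Forward elimination:
R2 <- R2 - (-2)*R1:  [ 0  0  2 ]
R3 <- R3 - (-4)*R1:  [  0   2  -2 ]
R2 <-> R3   (pivot in column 2 was zero)
[ 2  -2  -5 ]
[ 0   2  -2 ]
[ 0   0   2 ]
Upper-triangular form:
[ 2  -2  -5 ]
[ 0   2  -2 ]
[ 0   0   2 ]
det(A) = (-1)^1 * (2) * (2) * (2) = -8  (1 row swap -> sign -1)

det(A) = -8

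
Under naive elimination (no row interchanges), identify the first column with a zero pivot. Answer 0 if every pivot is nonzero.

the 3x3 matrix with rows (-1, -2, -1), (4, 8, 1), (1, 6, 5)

first zero-pivot column = 2

Naive forward elimination:
R2 <- R2 - (-4)*R1:  [  0   0  -3 ]
R3 <- R3 - (-1)*R1:  [ 0  4  4 ]
Matrix at this point:
[ -1  -2  -1 ]
[  0   0  -3 ]
[  0   4   4 ]
Pivot entry (2,2) is zero but row 3 has 4 in column 2 -> naive elimination stops; a row interchange (e.g. R2 <-> R3) would be required here.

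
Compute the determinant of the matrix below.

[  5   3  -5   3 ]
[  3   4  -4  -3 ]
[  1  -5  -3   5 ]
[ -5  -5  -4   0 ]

Forward elimination:
R2 <- R2 - (3/5)*R1:  [     0   11/5     -1  -24/5 ]
R3 <- R3 - (1/5)*R1:  [     0  -28/5     -2   22/5 ]
R4 <- R4 - (-1)*R1:  [  0  -2  -9   3 ]
R3 <- R3 - (-28/11)*R2:  [      0       0  -50/11  -86/11 ]
R4 <- R4 - (-10/11)*R2:  [       0        0  -109/11   -15/11 ]
R4 <- R4 - (109/50)*R3:  [      0       0       0  392/25 ]
Upper-triangular form:
[ 5     3      -5       3 ]
[ 0  11/5      -1   -24/5 ]
[ 0     0  -50/11  -86/11 ]
[ 0     0       0  392/25 ]
det(A) = (-1)^0 * (5) * (11/5) * (-50/11) * (392/25) = -784  (0 row swaps -> sign +1)

det(A) = -784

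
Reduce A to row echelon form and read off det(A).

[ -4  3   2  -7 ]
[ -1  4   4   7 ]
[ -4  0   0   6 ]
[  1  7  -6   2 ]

Forward elimination:
R2 <- R2 - (1/4)*R1:  [    0  13/4   7/2  35/4 ]
R3 <- R3 - (1)*R1:  [  0  -3  -2  13 ]
R4 <- R4 - (-1/4)*R1:  [     0   31/4  -11/2    1/4 ]
R3 <- R3 - (-12/13)*R2:  [      0       0   16/13  274/13 ]
R4 <- R4 - (31/13)*R2:  [       0        0  -180/13  -268/13 ]
R4 <- R4 - (-45/4)*R3:  [     0      0      0  433/2 ]
Upper-triangular form:
[ -4     3      2      -7 ]
[  0  13/4    7/2    35/4 ]
[  0     0  16/13  274/13 ]
[  0     0      0   433/2 ]
det(A) = (-1)^0 * (-4) * (13/4) * (16/13) * (433/2) = -3464  (0 row swaps -> sign +1)

det(A) = -3464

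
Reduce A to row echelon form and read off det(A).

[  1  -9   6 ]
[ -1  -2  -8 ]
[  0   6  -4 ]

det(A) = 56

Forward elimination:
R2 <- R2 - (-1)*R1:  [   0  -11   -2 ]
R3 <- R3 - (-6/11)*R2:  [      0       0  -56/11 ]
Upper-triangular form:
[ 1   -9       6 ]
[ 0  -11      -2 ]
[ 0    0  -56/11 ]
det(A) = (-1)^0 * (1) * (-11) * (-56/11) = 56  (0 row swaps -> sign +1)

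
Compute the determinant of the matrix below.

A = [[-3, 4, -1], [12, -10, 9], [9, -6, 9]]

Forward elimination:
R2 <- R2 - (-4)*R1:  [ 0  6  5 ]
R3 <- R3 - (-3)*R1:  [ 0  6  6 ]
R3 <- R3 - (1)*R2:  [ 0  0  1 ]
Upper-triangular form:
[ -3  4  -1 ]
[  0  6   5 ]
[  0  0   1 ]
det(A) = (-1)^0 * (-3) * (6) * (1) = -18  (0 row swaps -> sign +1)

det(A) = -18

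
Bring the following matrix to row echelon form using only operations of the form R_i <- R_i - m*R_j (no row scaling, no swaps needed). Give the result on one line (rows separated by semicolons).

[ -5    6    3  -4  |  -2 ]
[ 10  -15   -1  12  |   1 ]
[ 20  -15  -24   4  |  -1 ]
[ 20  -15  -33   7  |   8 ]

Forward elimination:
R2 <- R2 - (-2)*R1:  [  0  -3   5   4  -3 ]
R3 <- R3 - (-4)*R1:  [   0    9  -12  -12   -9 ]
R4 <- R4 - (-4)*R1:  [   0    9  -21   -9    0 ]
R3 <- R3 - (-3)*R2:  [   0    0    3    0  -18 ]
R4 <- R4 - (-3)*R2:  [  0   0  -6   3  -9 ]
R4 <- R4 - (-2)*R3:  [   0    0    0    3  -45 ]
Row echelon form:
[ -5   6  3  -4  |   -2 ]
[  0  -3  5   4  |   -3 ]
[  0   0  3   0  |  -18 ]
[  0   0  0   3  |  -45 ]

REF = [-5 6 3 -4 -2; 0 -3 5 4 -3; 0 0 3 0 -18; 0 0 0 3 -45]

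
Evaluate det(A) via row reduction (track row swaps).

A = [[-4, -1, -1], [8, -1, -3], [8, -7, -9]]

det(A) = 48

Forward elimination:
R2 <- R2 - (-2)*R1:  [  0  -3  -5 ]
R3 <- R3 - (-2)*R1:  [   0   -9  -11 ]
R3 <- R3 - (3)*R2:  [ 0  0  4 ]
Upper-triangular form:
[ -4  -1  -1 ]
[  0  -3  -5 ]
[  0   0   4 ]
det(A) = (-1)^0 * (-4) * (-3) * (4) = 48  (0 row swaps -> sign +1)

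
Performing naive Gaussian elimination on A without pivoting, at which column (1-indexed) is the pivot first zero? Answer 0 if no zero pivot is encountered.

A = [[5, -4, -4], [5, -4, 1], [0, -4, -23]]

first zero-pivot column = 2

Naive forward elimination:
R2 <- R2 - (1)*R1:  [ 0  0  5 ]
Matrix at this point:
[ 5  -4   -4 ]
[ 0   0    5 ]
[ 0  -4  -23 ]
Pivot entry (2,2) is zero but row 3 has -4 in column 2 -> naive elimination stops; a row interchange (e.g. R2 <-> R3) would be required here.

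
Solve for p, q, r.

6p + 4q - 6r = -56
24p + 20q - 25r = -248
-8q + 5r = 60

Forward elimination on [A|b]:
R2 <- R2 - (4)*R1:  [   0    4   -1  -24 ]
R3 <- R3 - (-2)*R2:  [  0   0   3  12 ]
Row echelon form:
[ 6  4  -6  |  -56 ]
[ 0  4  -1  |  -24 ]
[ 0  0   3  |   12 ]
Back-substitution:
r = (12) / 3 = 4
q = (-24 - (-1)*(4)) / 4 = -5
p = (-56 - (4)*(-5) - (-6)*(4)) / 6 = -2

(-2, -5, 4)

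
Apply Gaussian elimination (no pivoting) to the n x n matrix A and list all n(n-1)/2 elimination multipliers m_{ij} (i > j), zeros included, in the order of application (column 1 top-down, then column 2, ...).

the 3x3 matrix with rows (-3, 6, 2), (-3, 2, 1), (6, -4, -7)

Forward elimination:
R2 <- R2 - (1)*R1:  [  0  -4  -1 ]
R3 <- R3 - (-2)*R1:  [  0   8  -3 ]
R3 <- R3 - (-2)*R2:  [  0   0  -5 ]
Multipliers (in order of application): m_{21} = 1, m_{31} = -2, m_{32} = -2

multipliers: 1, -2, -2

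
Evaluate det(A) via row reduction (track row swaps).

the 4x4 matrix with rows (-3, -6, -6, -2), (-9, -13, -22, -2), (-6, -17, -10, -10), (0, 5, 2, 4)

det(A) = -180

Forward elimination:
R2 <- R2 - (3)*R1:  [  0   5  -4   4 ]
R3 <- R3 - (2)*R1:  [  0  -5   2  -6 ]
R3 <- R3 - (-1)*R2:  [  0   0  -2  -2 ]
R4 <- R4 - (1)*R2:  [ 0  0  6  0 ]
R4 <- R4 - (-3)*R3:  [  0   0   0  -6 ]
Upper-triangular form:
[ -3  -6  -6  -2 ]
[  0   5  -4   4 ]
[  0   0  -2  -2 ]
[  0   0   0  -6 ]
det(A) = (-1)^0 * (-3) * (5) * (-2) * (-6) = -180  (0 row swaps -> sign +1)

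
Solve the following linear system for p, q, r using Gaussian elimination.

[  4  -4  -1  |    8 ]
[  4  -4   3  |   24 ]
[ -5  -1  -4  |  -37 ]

Forward elimination on [A|b]:
R2 <- R2 - (1)*R1:  [  0   0   4  16 ]
R3 <- R3 - (-5/4)*R1:  [     0     -6  -21/4    -27 ]
R2 <-> R3   (pivot in column 2 was zero)
[ 4  -4     -1    8 ]
[ 0  -6  -21/4  -27 ]
[ 0   0      4   16 ]
Row echelon form:
[ 4  -4     -1  |    8 ]
[ 0  -6  -21/4  |  -27 ]
[ 0   0      4  |   16 ]
Back-substitution:
r = (16) / 4 = 4
q = (-27 - (-21/4)*(4)) / -6 = 1
p = (8 - (-4)*(1) - (-1)*(4)) / 4 = 4

(4, 1, 4)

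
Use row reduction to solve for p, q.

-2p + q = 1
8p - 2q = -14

Forward elimination on [A|b]:
R2 <- R2 - (-4)*R1:  [   0    2  -10 ]
Row echelon form:
[ -2  1  |    1 ]
[  0  2  |  -10 ]
Back-substitution:
q = (-10) / 2 = -5
p = (1 - (1)*(-5)) / -2 = -3

(-3, -5)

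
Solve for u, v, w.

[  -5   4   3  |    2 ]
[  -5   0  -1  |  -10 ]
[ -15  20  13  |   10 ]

Forward elimination on [A|b]:
R2 <- R2 - (1)*R1:  [   0   -4   -4  -12 ]
R3 <- R3 - (3)*R1:  [ 0  8  4  4 ]
R3 <- R3 - (-2)*R2:  [   0    0   -4  -20 ]
Row echelon form:
[ -5   4   3  |    2 ]
[  0  -4  -4  |  -12 ]
[  0   0  -4  |  -20 ]
Back-substitution:
w = (-20) / -4 = 5
v = (-12 - (-4)*(5)) / -4 = -2
u = (2 - (4)*(-2) - (3)*(5)) / -5 = 1

(1, -2, 5)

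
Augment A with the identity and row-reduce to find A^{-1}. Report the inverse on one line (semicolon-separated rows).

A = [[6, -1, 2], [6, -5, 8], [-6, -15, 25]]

Gauss-Jordan on [A | I]:
R1 <- (1/6)*R1:  [    1  -1/6   1/3  |   1/6     0     0 ]
R2 <- R2 - (6)*R1:  [  0  -4   6  |  -1   1   0 ]
R3 <- R3 - (-6)*R1:  [   0  -16   27  |    1    0    1 ]
R2 <- (1/-4)*R2:  [    0     1  -3/2  |   1/4  -1/4     0 ]
R1 <- R1 - (-1/6)*R2:  [     1      0   1/12  |   5/24  -1/24      0 ]
R3 <- R3 - (-16)*R2:  [  0   0   3  |   5  -4   1 ]
R3 <- (1/3)*R3:  [    0     0     1  |   5/3  -4/3   1/3 ]
R1 <- R1 - (1/12)*R3:  [     1      0      0  |   5/72   5/72  -1/36 ]
R2 <- R2 - (-3/2)*R3:  [    0     1     0  |  11/4  -9/4   1/2 ]
Right block of [I | A^{-1}] is the inverse:
[ 5/72  5/72  -1/36 ]
[ 11/4  -9/4    1/2 ]
[  5/3  -4/3    1/3 ]

inverse = [5/72 5/72 -1/36; 11/4 -9/4 1/2; 5/3 -4/3 1/3]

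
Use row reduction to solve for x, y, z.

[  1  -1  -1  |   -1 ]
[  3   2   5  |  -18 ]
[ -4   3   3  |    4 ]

Forward elimination on [A|b]:
R2 <- R2 - (3)*R1:  [   0    5    8  -15 ]
R3 <- R3 - (-4)*R1:  [  0  -1  -1   0 ]
R3 <- R3 - (-1/5)*R2:  [   0    0  3/5   -3 ]
Row echelon form:
[ 1  -1   -1  |   -1 ]
[ 0   5    8  |  -15 ]
[ 0   0  3/5  |   -3 ]
Back-substitution:
z = (-3) / (3/5) = -5
y = (-15 - (8)*(-5)) / 5 = 5
x = (-1 - (-1)*(5) - (-1)*(-5)) / 1 = -1

(-1, 5, -5)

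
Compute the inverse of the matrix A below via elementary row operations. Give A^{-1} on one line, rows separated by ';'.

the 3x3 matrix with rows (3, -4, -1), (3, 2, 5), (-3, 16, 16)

Gauss-Jordan on [A | I]:
R1 <- (1/3)*R1:  [    1  -4/3  -1/3  |   1/3     0     0 ]
R2 <- R2 - (3)*R1:  [  0   6   6  |  -1   1   0 ]
R3 <- R3 - (-3)*R1:  [  0  12  15  |   1   0   1 ]
R2 <- (1/6)*R2:  [    0     1     1  |  -1/6   1/6     0 ]
R1 <- R1 - (-4/3)*R2:  [   1    0    1  |  1/9  2/9    0 ]
R3 <- R3 - (12)*R2:  [  0   0   3  |   3  -2   1 ]
R3 <- (1/3)*R3:  [    0     0     1  |     1  -2/3   1/3 ]
R1 <- R1 - (1)*R3:  [    1     0     0  |  -8/9   8/9  -1/3 ]
R2 <- R2 - (1)*R3:  [    0     1     0  |  -7/6   5/6  -1/3 ]
Right block of [I | A^{-1}] is the inverse:
[ -8/9   8/9  -1/3 ]
[ -7/6   5/6  -1/3 ]
[    1  -2/3   1/3 ]

inverse = [-8/9 8/9 -1/3; -7/6 5/6 -1/3; 1 -2/3 1/3]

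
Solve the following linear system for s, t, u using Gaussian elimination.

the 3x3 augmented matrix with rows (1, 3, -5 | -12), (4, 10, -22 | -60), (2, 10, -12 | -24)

(2, 2, 4)

Forward elimination on [A|b]:
R2 <- R2 - (4)*R1:  [   0   -2   -2  -12 ]
R3 <- R3 - (2)*R1:  [  0   4  -2   0 ]
R3 <- R3 - (-2)*R2:  [   0    0   -6  -24 ]
Row echelon form:
[ 1   3  -5  |  -12 ]
[ 0  -2  -2  |  -12 ]
[ 0   0  -6  |  -24 ]
Back-substitution:
u = (-24) / -6 = 4
t = (-12 - (-2)*(4)) / -2 = 2
s = (-12 - (3)*(2) - (-5)*(4)) / 1 = 2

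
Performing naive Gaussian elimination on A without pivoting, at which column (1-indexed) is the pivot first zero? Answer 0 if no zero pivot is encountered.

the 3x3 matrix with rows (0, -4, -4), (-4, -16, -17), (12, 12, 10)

first zero-pivot column = 1

Naive forward elimination:
Pivot entry (1,1) is zero but row 2 has -4 in column 1 -> naive elimination stops; a row interchange (e.g. R1 <-> R2) would be required here.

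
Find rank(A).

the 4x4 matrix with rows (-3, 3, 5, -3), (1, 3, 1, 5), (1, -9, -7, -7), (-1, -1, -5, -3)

rank(A) = 3

Row reduction:
R2 <- R2 - (-1/3)*R1:  [   0    4  8/3    4 ]
R3 <- R3 - (-1/3)*R1:  [     0     -8  -16/3     -8 ]
R4 <- R4 - (1/3)*R1:  [     0     -2  -20/3     -2 ]
R3 <- R3 - (-2)*R2:  [ 0  0  0  0 ]
R4 <- R4 - (-1/2)*R2:  [     0      0  -16/3      0 ]
R3 <-> R4   (pivot in column 3 was zero)
[ -3  3      5  -3 ]
[  0  4    8/3   4 ]
[  0  0  -16/3   0 ]
[  0  0      0   0 ]
Row echelon form:
[ -3  3      5  -3 ]
[  0  4    8/3   4 ]
[  0  0  -16/3   0 ]
[  0  0      0   0 ]
Nonzero rows / pivot columns: 3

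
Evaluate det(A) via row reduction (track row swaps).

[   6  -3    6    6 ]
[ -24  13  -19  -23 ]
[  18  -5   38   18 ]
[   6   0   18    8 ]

Forward elimination:
R2 <- R2 - (-4)*R1:  [ 0  1  5  1 ]
R3 <- R3 - (3)*R1:  [  0   4  20   0 ]
R4 <- R4 - (1)*R1:  [  0   3  12   2 ]
R3 <- R3 - (4)*R2:  [  0   0   0  -4 ]
R4 <- R4 - (3)*R2:  [  0   0  -3  -1 ]
R3 <-> R4   (pivot in column 3 was zero)
[ 6  -3   6   6 ]
[ 0   1   5   1 ]
[ 0   0  -3  -1 ]
[ 0   0   0  -4 ]
Upper-triangular form:
[ 6  -3   6   6 ]
[ 0   1   5   1 ]
[ 0   0  -3  -1 ]
[ 0   0   0  -4 ]
det(A) = (-1)^1 * (6) * (1) * (-3) * (-4) = -72  (1 row swap -> sign -1)

det(A) = -72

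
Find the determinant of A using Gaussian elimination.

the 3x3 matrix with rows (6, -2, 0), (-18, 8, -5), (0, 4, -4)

Forward elimination:
R2 <- R2 - (-3)*R1:  [  0   2  -5 ]
R3 <- R3 - (2)*R2:  [ 0  0  6 ]
Upper-triangular form:
[ 6  -2   0 ]
[ 0   2  -5 ]
[ 0   0   6 ]
det(A) = (-1)^0 * (6) * (2) * (6) = 72  (0 row swaps -> sign +1)

det(A) = 72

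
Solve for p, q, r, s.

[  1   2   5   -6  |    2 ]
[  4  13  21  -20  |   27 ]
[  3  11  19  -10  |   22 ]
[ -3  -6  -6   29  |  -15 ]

(-1, 4, -1, 0)

Forward elimination on [A|b]:
R2 <- R2 - (4)*R1:  [  0   5   1   4  19 ]
R3 <- R3 - (3)*R1:  [  0   5   4   8  16 ]
R4 <- R4 - (-3)*R1:  [  0   0   9  11  -9 ]
R3 <- R3 - (1)*R2:  [  0   0   3   4  -3 ]
R4 <- R4 - (3)*R3:  [  0   0   0  -1   0 ]
Row echelon form:
[ 1  2  5  -6  |   2 ]
[ 0  5  1   4  |  19 ]
[ 0  0  3   4  |  -3 ]
[ 0  0  0  -1  |   0 ]
Back-substitution:
s = (0) / -1 = 0
r = (-3 - (4)*(0)) / 3 = -1
q = (19 - (1)*(-1) - (4)*(0)) / 5 = 4
p = (2 - (2)*(4) - (5)*(-1) - (-6)*(0)) / 1 = -1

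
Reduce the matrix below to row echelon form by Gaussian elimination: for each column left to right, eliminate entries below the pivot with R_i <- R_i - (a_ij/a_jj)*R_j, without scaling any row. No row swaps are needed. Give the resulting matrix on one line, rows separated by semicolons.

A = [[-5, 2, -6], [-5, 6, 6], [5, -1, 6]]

Forward elimination:
R2 <- R2 - (1)*R1:  [  0   4  12 ]
R3 <- R3 - (-1)*R1:  [ 0  1  0 ]
R3 <- R3 - (1/4)*R2:  [  0   0  -3 ]
Row echelon form:
[ -5  2  -6 ]
[  0  4  12 ]
[  0  0  -3 ]

REF = [-5 2 -6; 0 4 12; 0 0 -3]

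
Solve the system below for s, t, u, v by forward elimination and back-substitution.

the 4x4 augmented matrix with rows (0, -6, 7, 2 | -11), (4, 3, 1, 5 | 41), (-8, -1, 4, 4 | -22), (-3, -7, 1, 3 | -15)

(4, 2, -1, 4)

Forward elimination on [A|b]:
R1 <-> R2   (pivot in column 1 was zero)
[  4   3  1  5   41 ]
[  0  -6  7  2  -11 ]
[ -8  -1  4  4  -22 ]
[ -3  -7  1  3  -15 ]
R3 <- R3 - (-2)*R1:  [  0   5   6  14  60 ]
R4 <- R4 - (-3/4)*R1:  [     0  -19/4    7/4   27/4   63/4 ]
R3 <- R3 - (-5/6)*R2:  [     0      0   71/6   47/3  305/6 ]
R4 <- R4 - (19/24)*R2:  [      0       0  -91/24    31/6  587/24 ]
R4 <- R4 - (-91/284)*R3:  [        0         0         0  2893/284   2893/71 ]
Row echelon form:
[ 4   3     1         5  |       41 ]
[ 0  -6     7         2  |      -11 ]
[ 0   0  71/6      47/3  |    305/6 ]
[ 0   0     0  2893/284  |  2893/71 ]
Back-substitution:
v = (2893/71) / (2893/284) = 4
u = (305/6 - (47/3)*(4)) / (71/6) = -1
t = (-11 - (7)*(-1) - (2)*(4)) / -6 = 2
s = (41 - (3)*(2) - (1)*(-1) - (5)*(4)) / 4 = 4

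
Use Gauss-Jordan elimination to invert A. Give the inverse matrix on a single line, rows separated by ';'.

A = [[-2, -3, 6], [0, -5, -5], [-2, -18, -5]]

Gauss-Jordan on [A | I]:
R1 <- (1/-2)*R1:  [    1   3/2    -3  |  -1/2     0     0 ]
R3 <- R3 - (-2)*R1:  [   0  -15  -11  |   -1    0    1 ]
R2 <- (1/-5)*R2:  [    0     1     1  |     0  -1/5     0 ]
R1 <- R1 - (3/2)*R2:  [    1     0  -9/2  |  -1/2  3/10     0 ]
R3 <- R3 - (-15)*R2:  [  0   0   4  |  -1  -3   1 ]
R3 <- (1/4)*R3:  [    0     0     1  |  -1/4  -3/4   1/4 ]
R1 <- R1 - (-9/2)*R3:  [       1        0        0  |    -13/8  -123/40      9/8 ]
R2 <- R2 - (1)*R3:  [     0      1      0  |    1/4  11/20   -1/4 ]
Right block of [I | A^{-1}] is the inverse:
[ -13/8  -123/40   9/8 ]
[   1/4    11/20  -1/4 ]
[  -1/4     -3/4   1/4 ]

inverse = [-13/8 -123/40 9/8; 1/4 11/20 -1/4; -1/4 -3/4 1/4]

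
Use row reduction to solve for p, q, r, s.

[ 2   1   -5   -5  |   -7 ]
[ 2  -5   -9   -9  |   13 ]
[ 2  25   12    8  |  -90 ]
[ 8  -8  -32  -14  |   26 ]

(1, -4, 0, 1)

Forward elimination on [A|b]:
R2 <- R2 - (1)*R1:  [  0  -6  -4  -4  20 ]
R3 <- R3 - (1)*R1:  [   0   24   17   13  -83 ]
R4 <- R4 - (4)*R1:  [   0  -12  -12    6   54 ]
R3 <- R3 - (-4)*R2:  [  0   0   1  -3  -3 ]
R4 <- R4 - (2)*R2:  [  0   0  -4  14  14 ]
R4 <- R4 - (-4)*R3:  [ 0  0  0  2  2 ]
Row echelon form:
[ 2   1  -5  -5  |  -7 ]
[ 0  -6  -4  -4  |  20 ]
[ 0   0   1  -3  |  -3 ]
[ 0   0   0   2  |   2 ]
Back-substitution:
s = (2) / 2 = 1
r = (-3 - (-3)*(1)) / 1 = 0
q = (20 - (-4)*(0) - (-4)*(1)) / -6 = -4
p = (-7 - (1)*(-4) - (-5)*(0) - (-5)*(1)) / 2 = 1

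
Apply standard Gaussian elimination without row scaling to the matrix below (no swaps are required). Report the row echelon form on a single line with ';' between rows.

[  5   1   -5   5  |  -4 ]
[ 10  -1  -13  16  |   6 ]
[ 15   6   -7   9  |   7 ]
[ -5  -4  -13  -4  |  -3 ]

REF = [5 1 -5 5 -4; 0 -3 -3 6 14; 0 0 5 0 33; 0 0 0 -5 78]

Forward elimination:
R2 <- R2 - (2)*R1:  [  0  -3  -3   6  14 ]
R3 <- R3 - (3)*R1:  [  0   3   8  -6  19 ]
R4 <- R4 - (-1)*R1:  [   0   -3  -18    1   -7 ]
R3 <- R3 - (-1)*R2:  [  0   0   5   0  33 ]
R4 <- R4 - (1)*R2:  [   0    0  -15   -5  -21 ]
R4 <- R4 - (-3)*R3:  [  0   0   0  -5  78 ]
Row echelon form:
[ 5   1  -5   5  |  -4 ]
[ 0  -3  -3   6  |  14 ]
[ 0   0   5   0  |  33 ]
[ 0   0   0  -5  |  78 ]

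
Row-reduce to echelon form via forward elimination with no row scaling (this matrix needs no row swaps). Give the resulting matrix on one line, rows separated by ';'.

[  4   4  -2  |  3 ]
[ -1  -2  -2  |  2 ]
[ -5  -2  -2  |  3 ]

REF = [4 4 -2 3; 0 -1 -5/2 11/4; 0 0 -12 15]

Forward elimination:
R2 <- R2 - (-1/4)*R1:  [    0    -1  -5/2  11/4 ]
R3 <- R3 - (-5/4)*R1:  [    0     3  -9/2  27/4 ]
R3 <- R3 - (-3)*R2:  [   0    0  -12   15 ]
Row echelon form:
[ 4   4    -2  |     3 ]
[ 0  -1  -5/2  |  11/4 ]
[ 0   0   -12  |    15 ]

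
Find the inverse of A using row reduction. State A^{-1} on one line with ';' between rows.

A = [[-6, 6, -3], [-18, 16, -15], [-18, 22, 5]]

Gauss-Jordan on [A | I]:
R1 <- (1/-6)*R1:  [    1    -1   1/2  |  -1/6     0     0 ]
R2 <- R2 - (-18)*R1:  [  0  -2  -6  |  -3   1   0 ]
R3 <- R3 - (-18)*R1:  [  0   4  14  |  -3   0   1 ]
R2 <- (1/-2)*R2:  [    0     1     3  |   3/2  -1/2     0 ]
R1 <- R1 - (-1)*R2:  [    1     0   7/2  |   4/3  -1/2     0 ]
R3 <- R3 - (4)*R2:  [  0   0   2  |  -9   2   1 ]
R3 <- (1/2)*R3:  [    0     0     1  |  -9/2     1   1/2 ]
R1 <- R1 - (7/2)*R3:  [      1       0       0  |  205/12      -4    -7/4 ]
R2 <- R2 - (3)*R3:  [    0     1     0  |    15  -7/2  -3/2 ]
Right block of [I | A^{-1}] is the inverse:
[ 205/12    -4  -7/4 ]
[     15  -7/2  -3/2 ]
[   -9/2     1   1/2 ]

inverse = [205/12 -4 -7/4; 15 -7/2 -3/2; -9/2 1 1/2]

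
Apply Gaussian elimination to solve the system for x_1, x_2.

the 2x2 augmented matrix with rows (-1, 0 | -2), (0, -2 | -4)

Forward elimination on [A|b]:
Row echelon form:
[ -1   0  |  -2 ]
[  0  -2  |  -4 ]
Back-substitution:
x_2 = (-4) / -2 = 2
x_1 = (-2) / -1 = 2

(2, 2)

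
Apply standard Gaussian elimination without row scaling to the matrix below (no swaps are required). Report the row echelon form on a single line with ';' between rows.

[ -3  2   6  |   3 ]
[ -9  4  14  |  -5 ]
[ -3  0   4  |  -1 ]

REF = [-3 2 6 3; 0 -2 -4 -14; 0 0 2 10]

Forward elimination:
R2 <- R2 - (3)*R1:  [   0   -2   -4  -14 ]
R3 <- R3 - (1)*R1:  [  0  -2  -2  -4 ]
R3 <- R3 - (1)*R2:  [  0   0   2  10 ]
Row echelon form:
[ -3   2   6  |    3 ]
[  0  -2  -4  |  -14 ]
[  0   0   2  |   10 ]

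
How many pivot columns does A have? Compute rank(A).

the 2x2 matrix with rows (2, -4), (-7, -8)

Row reduction:
R2 <- R2 - (-7/2)*R1:  [   0  -22 ]
Row echelon form:
[ 2   -4 ]
[ 0  -22 ]
Nonzero rows / pivot columns: 2

rank(A) = 2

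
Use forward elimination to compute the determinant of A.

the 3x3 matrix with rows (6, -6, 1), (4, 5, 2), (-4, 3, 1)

Forward elimination:
R2 <- R2 - (2/3)*R1:  [   0    9  4/3 ]
R3 <- R3 - (-2/3)*R1:  [   0   -1  5/3 ]
R3 <- R3 - (-1/9)*R2:  [     0      0  49/27 ]
Upper-triangular form:
[ 6  -6      1 ]
[ 0   9    4/3 ]
[ 0   0  49/27 ]
det(A) = (-1)^0 * (6) * (9) * (49/27) = 98  (0 row swaps -> sign +1)

det(A) = 98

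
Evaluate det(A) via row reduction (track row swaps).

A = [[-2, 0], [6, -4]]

det(A) = 8

Forward elimination:
R2 <- R2 - (-3)*R1:  [  0  -4 ]
Upper-triangular form:
[ -2   0 ]
[  0  -4 ]
det(A) = (-1)^0 * (-2) * (-4) = 8  (0 row swaps -> sign +1)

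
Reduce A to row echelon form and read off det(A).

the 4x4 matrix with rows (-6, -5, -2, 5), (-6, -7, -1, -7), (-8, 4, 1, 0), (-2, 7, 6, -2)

Forward elimination:
R2 <- R2 - (1)*R1:  [   0   -2    1  -12 ]
R3 <- R3 - (4/3)*R1:  [     0   32/3   11/3  -20/3 ]
R4 <- R4 - (1/3)*R1:  [     0   26/3   20/3  -11/3 ]
R3 <- R3 - (-16/3)*R2:  [      0       0       9  -212/3 ]
R4 <- R4 - (-13/3)*R2:  [      0       0      11  -167/3 ]
R4 <- R4 - (11/9)*R3:  [      0       0       0  829/27 ]
Upper-triangular form:
[ -6  -5  -2       5 ]
[  0  -2   1     -12 ]
[  0   0   9  -212/3 ]
[  0   0   0  829/27 ]
det(A) = (-1)^0 * (-6) * (-2) * (9) * (829/27) = 3316  (0 row swaps -> sign +1)

det(A) = 3316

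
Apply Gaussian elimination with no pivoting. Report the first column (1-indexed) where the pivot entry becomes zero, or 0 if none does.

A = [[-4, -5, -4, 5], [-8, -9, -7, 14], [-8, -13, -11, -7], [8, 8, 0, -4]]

Naive forward elimination:
R2 <- R2 - (2)*R1:  [ 0  1  1  4 ]
R3 <- R3 - (2)*R1:  [   0   -3   -3  -17 ]
R4 <- R4 - (-2)*R1:  [  0  -2  -8   6 ]
R3 <- R3 - (-3)*R2:  [  0   0   0  -5 ]
R4 <- R4 - (-2)*R2:  [  0   0  -6  14 ]
Matrix at this point:
[ -4  -5  -4   5 ]
[  0   1   1   4 ]
[  0   0   0  -5 ]
[  0   0  -6  14 ]
Pivot entry (3,3) is zero but row 4 has -6 in column 3 -> naive elimination stops; a row interchange (e.g. R3 <-> R4) would be required here.

first zero-pivot column = 3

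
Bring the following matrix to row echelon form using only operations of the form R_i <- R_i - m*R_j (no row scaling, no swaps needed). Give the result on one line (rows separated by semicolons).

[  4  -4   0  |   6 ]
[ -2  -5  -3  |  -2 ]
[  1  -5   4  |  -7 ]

REF = [4 -4 0 6; 0 -7 -3 1; 0 0 40/7 -127/14]

Forward elimination:
R2 <- R2 - (-1/2)*R1:  [  0  -7  -3   1 ]
R3 <- R3 - (1/4)*R1:  [     0     -4      4  -17/2 ]
R3 <- R3 - (4/7)*R2:  [       0        0     40/7  -127/14 ]
Row echelon form:
[ 4  -4     0  |        6 ]
[ 0  -7    -3  |        1 ]
[ 0   0  40/7  |  -127/14 ]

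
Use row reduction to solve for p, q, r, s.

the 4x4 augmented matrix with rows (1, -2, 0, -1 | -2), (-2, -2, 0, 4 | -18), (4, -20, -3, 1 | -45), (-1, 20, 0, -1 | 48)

(-3, 2, -4, -5)

Forward elimination on [A|b]:
R2 <- R2 - (-2)*R1:  [   0   -6    0    2  -22 ]
R3 <- R3 - (4)*R1:  [   0  -12   -3    5  -37 ]
R4 <- R4 - (-1)*R1:  [  0  18   0  -2  46 ]
R3 <- R3 - (2)*R2:  [  0   0  -3   1   7 ]
R4 <- R4 - (-3)*R2:  [   0    0    0    4  -20 ]
Row echelon form:
[ 1  -2   0  -1  |   -2 ]
[ 0  -6   0   2  |  -22 ]
[ 0   0  -3   1  |    7 ]
[ 0   0   0   4  |  -20 ]
Back-substitution:
s = (-20) / 4 = -5
r = (7 - (1)*(-5)) / -3 = -4
q = (-22 - (2)*(-5)) / -6 = 2
p = (-2 - (-2)*(2) - (-1)*(-5)) / 1 = -3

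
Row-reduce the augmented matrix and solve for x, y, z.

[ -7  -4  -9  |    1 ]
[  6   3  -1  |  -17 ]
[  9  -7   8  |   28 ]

Forward elimination on [A|b]:
R2 <- R2 - (-6/7)*R1:  [      0    -3/7   -61/7  -113/7 ]
R3 <- R3 - (-9/7)*R1:  [     0  -85/7  -25/7  205/7 ]
R3 <- R3 - (85/3)*R2:  [      0       0   730/3  1460/3 ]
Row echelon form:
[ -7    -4     -9  |       1 ]
[  0  -3/7  -61/7  |  -113/7 ]
[  0     0  730/3  |  1460/3 ]
Back-substitution:
z = (1460/3) / (730/3) = 2
y = (-113/7 - (-61/7)*(2)) / (-3/7) = -3
x = (1 - (-4)*(-3) - (-9)*(2)) / -7 = -1

(-1, -3, 2)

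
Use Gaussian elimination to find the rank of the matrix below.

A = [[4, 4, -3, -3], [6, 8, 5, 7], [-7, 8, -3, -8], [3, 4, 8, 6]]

Row reduction:
R2 <- R2 - (3/2)*R1:  [    0     2  19/2  23/2 ]
R3 <- R3 - (-7/4)*R1:  [     0     15  -33/4  -53/4 ]
R4 <- R4 - (3/4)*R1:  [    0     1  41/4  33/4 ]
R3 <- R3 - (15/2)*R2:  [      0       0  -159/2  -199/2 ]
R4 <- R4 - (1/2)*R2:  [    0     0  11/2   5/2 ]
R4 <- R4 - (-11/159)*R3:  [        0         0         0  -697/159 ]
Row echelon form:
[ 4  4      -3        -3 ]
[ 0  2    19/2      23/2 ]
[ 0  0  -159/2    -199/2 ]
[ 0  0       0  -697/159 ]
Nonzero rows / pivot columns: 4

rank(A) = 4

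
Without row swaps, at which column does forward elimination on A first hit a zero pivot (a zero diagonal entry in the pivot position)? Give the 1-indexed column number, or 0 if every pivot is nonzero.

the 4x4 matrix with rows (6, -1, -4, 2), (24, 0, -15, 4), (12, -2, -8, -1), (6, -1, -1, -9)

first zero-pivot column = 3

Naive forward elimination:
R2 <- R2 - (4)*R1:  [  0   4   1  -4 ]
R3 <- R3 - (2)*R1:  [  0   0   0  -5 ]
R4 <- R4 - (1)*R1:  [   0    0    3  -11 ]
Matrix at this point:
[ 6  -1  -4    2 ]
[ 0   4   1   -4 ]
[ 0   0   0   -5 ]
[ 0   0   3  -11 ]
Pivot entry (3,3) is zero but row 4 has 3 in column 3 -> naive elimination stops; a row interchange (e.g. R3 <-> R4) would be required here.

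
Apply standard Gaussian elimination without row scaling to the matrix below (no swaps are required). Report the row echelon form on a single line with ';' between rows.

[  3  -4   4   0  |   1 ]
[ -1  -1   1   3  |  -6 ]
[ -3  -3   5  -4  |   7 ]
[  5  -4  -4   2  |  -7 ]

Forward elimination:
R2 <- R2 - (-1/3)*R1:  [     0   -7/3    7/3      3  -17/3 ]
R3 <- R3 - (-1)*R1:  [  0  -7   9  -4   8 ]
R4 <- R4 - (5/3)*R1:  [     0    8/3  -32/3      2  -26/3 ]
R3 <- R3 - (3)*R2:  [   0    0    2  -13   25 ]
R4 <- R4 - (-8/7)*R2:  [      0       0      -8    38/7  -106/7 ]
R4 <- R4 - (-4)*R3:  [      0       0       0  -326/7   594/7 ]
Row echelon form:
[ 3    -4    4       0  |      1 ]
[ 0  -7/3  7/3       3  |  -17/3 ]
[ 0     0    2     -13  |     25 ]
[ 0     0    0  -326/7  |  594/7 ]

REF = [3 -4 4 0 1; 0 -7/3 7/3 3 -17/3; 0 0 2 -13 25; 0 0 0 -326/7 594/7]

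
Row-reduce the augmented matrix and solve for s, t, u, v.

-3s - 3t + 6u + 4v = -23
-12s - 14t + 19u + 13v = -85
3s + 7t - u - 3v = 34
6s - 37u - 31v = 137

Forward elimination on [A|b]:
R2 <- R2 - (4)*R1:  [  0  -2  -5  -3   7 ]
R3 <- R3 - (-1)*R1:  [  0   4   5   1  11 ]
R4 <- R4 - (-2)*R1:  [   0   -6  -25  -23   91 ]
R3 <- R3 - (-2)*R2:  [  0   0  -5  -5  25 ]
R4 <- R4 - (3)*R2:  [   0    0  -10  -14   70 ]
R4 <- R4 - (2)*R3:  [  0   0   0  -4  20 ]
Row echelon form:
[ -3  -3   6   4  |  -23 ]
[  0  -2  -5  -3  |    7 ]
[  0   0  -5  -5  |   25 ]
[  0   0   0  -4  |   20 ]
Back-substitution:
v = (20) / -4 = -5
u = (25 - (-5)*(-5)) / -5 = 0
t = (7 - (-5)*(0) - (-3)*(-5)) / -2 = 4
s = (-23 - (-3)*(4) - (6)*(0) - (4)*(-5)) / -3 = -3

(-3, 4, 0, -5)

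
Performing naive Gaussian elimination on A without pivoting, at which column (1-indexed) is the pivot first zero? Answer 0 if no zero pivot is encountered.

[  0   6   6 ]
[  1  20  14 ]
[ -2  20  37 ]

Naive forward elimination:
Pivot entry (1,1) is zero but row 2 has 1 in column 1 -> naive elimination stops; a row interchange (e.g. R1 <-> R2) would be required here.

first zero-pivot column = 1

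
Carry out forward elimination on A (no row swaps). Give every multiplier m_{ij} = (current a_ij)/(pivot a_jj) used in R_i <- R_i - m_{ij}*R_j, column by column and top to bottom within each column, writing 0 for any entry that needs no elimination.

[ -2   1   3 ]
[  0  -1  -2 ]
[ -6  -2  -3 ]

multipliers: 0, 3, 5

Forward elimination:
R2: entry in column 1 is already 0 -> m_{21} = 0 (no row operation needed)
R3 <- R3 - (3)*R1:  [   0   -5  -12 ]
R3 <- R3 - (5)*R2:  [  0   0  -2 ]
Multipliers (in order of application): m_{21} = 0, m_{31} = 3, m_{32} = 5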